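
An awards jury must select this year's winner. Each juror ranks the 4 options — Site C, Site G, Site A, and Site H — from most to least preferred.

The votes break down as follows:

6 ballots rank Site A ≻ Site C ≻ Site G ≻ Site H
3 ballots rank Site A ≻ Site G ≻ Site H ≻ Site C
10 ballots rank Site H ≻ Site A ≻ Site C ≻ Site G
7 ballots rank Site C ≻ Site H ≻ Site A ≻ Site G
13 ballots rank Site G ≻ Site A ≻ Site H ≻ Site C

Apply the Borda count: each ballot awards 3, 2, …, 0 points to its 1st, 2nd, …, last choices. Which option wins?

Borda scores:
  Site C: 6·2 + 3·0 + 10·1 + 7·3 + 13·0 = 43
  Site G: 6·1 + 3·2 + 10·0 + 7·0 + 13·3 = 51
  Site A: 6·3 + 3·3 + 10·2 + 7·1 + 13·2 = 80
  Site H: 6·0 + 3·1 + 10·3 + 7·2 + 13·1 = 60
Site A has the highest total.

Site A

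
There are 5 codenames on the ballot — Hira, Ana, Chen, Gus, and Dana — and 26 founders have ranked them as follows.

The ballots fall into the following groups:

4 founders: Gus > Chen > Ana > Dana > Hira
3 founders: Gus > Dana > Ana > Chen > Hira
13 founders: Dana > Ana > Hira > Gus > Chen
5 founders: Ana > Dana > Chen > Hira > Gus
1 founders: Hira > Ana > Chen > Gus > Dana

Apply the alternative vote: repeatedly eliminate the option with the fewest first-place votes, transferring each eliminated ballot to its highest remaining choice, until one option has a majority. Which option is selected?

Round 1: Dana 13, Gus 7, Ana 5, Hira 1, Chen 0. Chen has the fewest and is eliminated.
Round 2: Dana 13, Gus 7, Ana 5, Hira 1. Hira has the fewest and is eliminated.
Round 3: Dana 13, Gus 7, Ana 6. Ana has the fewest and is eliminated.
Round 4: Dana 18, Gus 8. Dana has a majority.

Dana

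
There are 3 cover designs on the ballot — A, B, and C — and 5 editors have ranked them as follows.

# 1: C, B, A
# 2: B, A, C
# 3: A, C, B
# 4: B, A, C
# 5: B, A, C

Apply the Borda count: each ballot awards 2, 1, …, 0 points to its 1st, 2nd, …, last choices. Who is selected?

Borda scores:
  A: 0 + 1 + 2 + 1 + 1 = 5
  B: 1 + 2 + 0 + 2 + 2 = 7
  C: 2 + 0 + 1 + 0 + 0 = 3
B has the highest total.

B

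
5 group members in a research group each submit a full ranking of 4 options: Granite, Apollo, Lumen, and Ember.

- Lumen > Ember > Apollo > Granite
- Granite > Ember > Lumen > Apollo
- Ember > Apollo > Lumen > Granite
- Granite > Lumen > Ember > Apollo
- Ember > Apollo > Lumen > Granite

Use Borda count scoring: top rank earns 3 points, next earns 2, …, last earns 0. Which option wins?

Ember

Borda scores:
  Granite: 0 + 3 + 0 + 3 + 0 = 6
  Apollo: 1 + 0 + 2 + 0 + 2 = 5
  Lumen: 3 + 1 + 1 + 2 + 1 = 8
  Ember: 2 + 2 + 3 + 1 + 3 = 11
Ember has the highest total.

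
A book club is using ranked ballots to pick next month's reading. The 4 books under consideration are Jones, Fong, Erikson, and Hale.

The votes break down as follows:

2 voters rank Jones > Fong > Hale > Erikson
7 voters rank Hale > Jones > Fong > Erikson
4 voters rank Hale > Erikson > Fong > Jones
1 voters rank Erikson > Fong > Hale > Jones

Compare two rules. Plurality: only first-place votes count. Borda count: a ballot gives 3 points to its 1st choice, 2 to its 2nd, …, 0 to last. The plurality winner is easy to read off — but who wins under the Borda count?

Hale

Plurality first-place counts: Jones 2, Fong 0, Erikson 1, Hale 11 → Hale.
Borda totals: Jones 20, Fong 17, Erikson 11, Hale 36 → Hale.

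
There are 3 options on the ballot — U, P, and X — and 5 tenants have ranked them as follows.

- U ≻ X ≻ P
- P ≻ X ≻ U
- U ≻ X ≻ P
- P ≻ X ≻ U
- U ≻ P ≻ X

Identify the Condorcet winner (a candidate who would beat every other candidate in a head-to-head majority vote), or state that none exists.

Head-to-head results (5 voters total):
U vs P: U wins 3–2.
U vs X: U wins 3–2.
P vs X: P wins 3–2.
U beats each rival — P (3–2), X (3–2) — so U is the Condorcet winner.

U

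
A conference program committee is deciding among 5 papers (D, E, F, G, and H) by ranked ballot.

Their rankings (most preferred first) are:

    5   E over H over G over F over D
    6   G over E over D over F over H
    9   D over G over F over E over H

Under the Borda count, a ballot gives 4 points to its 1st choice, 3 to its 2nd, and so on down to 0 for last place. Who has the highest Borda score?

Borda scores:
  D: 5·0 + 6·2 + 9·4 = 48
  E: 5·4 + 6·3 + 9·1 = 47
  F: 5·1 + 6·1 + 9·2 = 29
  G: 5·2 + 6·4 + 9·3 = 61
  H: 5·3 + 6·0 + 9·0 = 15
G has the highest total.

G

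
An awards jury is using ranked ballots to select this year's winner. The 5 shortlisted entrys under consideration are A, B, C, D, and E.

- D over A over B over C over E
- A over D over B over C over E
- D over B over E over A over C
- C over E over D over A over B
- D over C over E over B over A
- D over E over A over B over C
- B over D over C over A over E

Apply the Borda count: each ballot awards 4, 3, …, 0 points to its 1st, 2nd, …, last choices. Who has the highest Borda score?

D

Borda scores:
  A: 3 + 4 + 1 + 1 + 0 + 2 + 1 = 12
  B: 2 + 2 + 3 + 0 + 1 + 1 + 4 = 13
  C: 1 + 1 + 0 + 4 + 3 + 0 + 2 = 11
  D: 4 + 3 + 4 + 2 + 4 + 4 + 3 = 24
  E: 0 + 0 + 2 + 3 + 2 + 3 + 0 = 10
D has the highest total.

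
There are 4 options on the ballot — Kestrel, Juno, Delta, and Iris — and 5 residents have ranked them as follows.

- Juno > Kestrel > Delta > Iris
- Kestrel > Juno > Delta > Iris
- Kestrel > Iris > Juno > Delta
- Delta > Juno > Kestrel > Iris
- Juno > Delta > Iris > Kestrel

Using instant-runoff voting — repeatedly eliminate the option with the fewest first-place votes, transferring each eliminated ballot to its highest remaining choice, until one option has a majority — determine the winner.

Round 1: Kestrel 2, Juno 2, Delta 1, Iris 0. Iris has the fewest and is eliminated.
Round 2: Kestrel 2, Juno 2, Delta 1. Delta has the fewest and is eliminated.
Round 3: Juno 3, Kestrel 2. Juno has a majority.

Juno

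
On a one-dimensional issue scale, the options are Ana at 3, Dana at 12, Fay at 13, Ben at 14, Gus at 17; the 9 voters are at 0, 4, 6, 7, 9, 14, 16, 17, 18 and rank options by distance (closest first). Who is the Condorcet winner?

Dana

With single-peaked preferences on a line, the Condorcet winner is the candidate closest to the median voter.
The median voter (position 9) is closest to Dana at 12.
Check: Dana vs Fay — voters closer to Dana: 5 of 9.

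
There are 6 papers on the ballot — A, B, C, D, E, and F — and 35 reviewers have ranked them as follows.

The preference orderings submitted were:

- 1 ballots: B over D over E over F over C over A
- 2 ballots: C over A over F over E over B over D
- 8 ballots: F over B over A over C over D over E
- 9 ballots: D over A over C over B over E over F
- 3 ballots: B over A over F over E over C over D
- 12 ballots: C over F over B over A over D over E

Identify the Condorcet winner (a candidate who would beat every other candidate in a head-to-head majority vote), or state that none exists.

None — there is no Condorcet winner

Head-to-head results (35 voters total):
A vs B: B wins 24–11.
A vs C: A wins 20–15.
A vs D: A wins 25–10.
A vs E: A wins 34–1.
A vs F: F wins 21–14.
B vs C: C wins 23–12.
B vs D: B wins 26–9.
B vs E: B wins 33–2.
B vs F: F wins 22–13.
C vs D: C wins 25–10.
C vs E: C wins 31–4.
C vs F: C wins 23–12.
D vs E: D wins 30–5.
D vs F: F wins 25–10.
E vs F: F wins 25–10.
No candidate beats all others: A beats C beats B beats A, a majority cycle.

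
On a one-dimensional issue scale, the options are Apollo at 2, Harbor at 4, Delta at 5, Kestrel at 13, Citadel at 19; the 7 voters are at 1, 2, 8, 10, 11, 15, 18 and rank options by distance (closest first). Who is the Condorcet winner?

With single-peaked preferences on a line, the Condorcet winner is the candidate closest to the median voter.
The median voter (position 10) is closest to Kestrel at 13.
Check: Kestrel vs Delta — voters closer to Kestrel: 4 of 7.

Kestrel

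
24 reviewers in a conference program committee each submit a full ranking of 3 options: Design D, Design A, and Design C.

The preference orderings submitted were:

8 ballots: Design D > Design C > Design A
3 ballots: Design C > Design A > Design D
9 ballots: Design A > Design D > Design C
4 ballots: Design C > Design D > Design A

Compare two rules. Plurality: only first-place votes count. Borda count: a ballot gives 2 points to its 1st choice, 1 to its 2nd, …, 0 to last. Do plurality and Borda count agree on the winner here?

No

Plurality first-place counts: Design D 8, Design A 9, Design C 7 → Design A.
Borda totals: Design D 29, Design A 21, Design C 22 → Design D.
The two rules disagree: plurality picks Design A, Borda picks Design D.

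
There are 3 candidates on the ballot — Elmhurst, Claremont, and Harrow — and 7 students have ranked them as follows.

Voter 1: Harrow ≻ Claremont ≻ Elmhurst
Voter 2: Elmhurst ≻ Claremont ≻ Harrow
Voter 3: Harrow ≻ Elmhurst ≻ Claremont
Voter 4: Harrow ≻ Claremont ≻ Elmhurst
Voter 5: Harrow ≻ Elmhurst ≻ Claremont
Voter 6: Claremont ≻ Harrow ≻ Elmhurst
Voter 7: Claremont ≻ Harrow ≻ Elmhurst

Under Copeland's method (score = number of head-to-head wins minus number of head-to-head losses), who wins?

Pairwise results:
  Elmhurst vs Claremont: Claremont wins 4–3.
  Elmhurst vs Harrow: Harrow wins 6–1.
  Claremont vs Harrow: Harrow wins 4–3.
Copeland scores (wins − losses):
  Elmhurst: 0 − 2 = -2
  Claremont: 1 − 1 = 0
  Harrow: 2 − 0 = 2
Harrow has the best Copeland score.

Harrow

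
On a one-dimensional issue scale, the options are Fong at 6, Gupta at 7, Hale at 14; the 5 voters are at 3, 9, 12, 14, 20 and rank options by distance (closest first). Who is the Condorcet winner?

With single-peaked preferences on a line, the Condorcet winner is the candidate closest to the median voter.
The median voter (position 12) is closest to Hale at 14.
Check: Hale vs Fong — voters closer to Hale: 3 of 5.

Hale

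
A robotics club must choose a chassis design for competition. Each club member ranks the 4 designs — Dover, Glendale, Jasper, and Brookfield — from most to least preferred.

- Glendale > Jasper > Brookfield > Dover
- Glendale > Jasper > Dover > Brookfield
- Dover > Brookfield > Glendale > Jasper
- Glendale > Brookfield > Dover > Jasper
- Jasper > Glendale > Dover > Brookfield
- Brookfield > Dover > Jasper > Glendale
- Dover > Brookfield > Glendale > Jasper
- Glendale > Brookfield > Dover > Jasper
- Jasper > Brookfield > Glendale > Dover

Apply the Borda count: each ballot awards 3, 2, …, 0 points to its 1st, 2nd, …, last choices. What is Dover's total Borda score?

Borda scores:
  Dover: 0 + 1 + 3 + 1 + 1 + 2 + 3 + 1 + 0 = 12
  Glendale: 3 + 3 + 1 + 3 + 2 + 0 + 1 + 3 + 1 = 17
  Jasper: 2 + 2 + 0 + 0 + 3 + 1 + 0 + 0 + 3 = 11
  Brookfield: 1 + 0 + 2 + 2 + 0 + 3 + 2 + 2 + 2 = 14

12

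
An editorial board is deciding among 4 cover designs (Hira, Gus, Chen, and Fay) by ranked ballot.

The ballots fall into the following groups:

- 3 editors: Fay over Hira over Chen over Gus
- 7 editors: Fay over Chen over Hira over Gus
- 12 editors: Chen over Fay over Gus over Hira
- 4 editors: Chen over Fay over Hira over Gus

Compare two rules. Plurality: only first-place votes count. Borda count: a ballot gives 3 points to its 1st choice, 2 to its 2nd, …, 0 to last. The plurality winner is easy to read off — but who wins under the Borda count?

Chen

Plurality first-place counts: Hira 0, Gus 0, Chen 16, Fay 10 → Chen.
Borda totals: Hira 17, Gus 12, Chen 65, Fay 62 → Chen.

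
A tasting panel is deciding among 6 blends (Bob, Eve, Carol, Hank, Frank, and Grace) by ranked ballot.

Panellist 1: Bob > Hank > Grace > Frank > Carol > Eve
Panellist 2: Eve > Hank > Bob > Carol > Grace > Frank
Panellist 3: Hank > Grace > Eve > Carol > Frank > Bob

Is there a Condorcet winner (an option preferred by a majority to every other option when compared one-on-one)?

Head-to-head results (3 voters total):
Bob vs Eve: Eve wins 2–1.
Bob vs Carol: Bob wins 2–1.
Bob vs Hank: Hank wins 2–1.
Bob vs Frank: Bob wins 2–1.
Bob vs Grace: Bob wins 2–1.
Eve vs Carol: Eve wins 2–1.
Eve vs Hank: Hank wins 2–1.
Eve vs Frank: Eve wins 2–1.
Eve vs Grace: Grace wins 2–1.
Carol vs Hank: Hank wins 3–0.
Carol vs Frank: Carol wins 2–1.
Carol vs Grace: Grace wins 2–1.
Hank vs Frank: Hank wins 3–0.
Hank vs Grace: Hank wins 3–0.
Frank vs Grace: Grace wins 3–0.
Hank beats each rival — Bob (2–1), Eve (2–1), Carol (3–0), Frank (3–0), Grace (3–0) — so Hank is the Condorcet winner.

Yes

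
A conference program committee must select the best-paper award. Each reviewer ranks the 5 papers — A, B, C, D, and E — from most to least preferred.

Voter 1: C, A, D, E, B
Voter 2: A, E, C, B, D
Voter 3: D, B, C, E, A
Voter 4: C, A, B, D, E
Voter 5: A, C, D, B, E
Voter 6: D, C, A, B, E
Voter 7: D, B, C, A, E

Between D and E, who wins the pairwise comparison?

Ballots ranking D above E: 6.
Ballots ranking E above D: 1.
D wins the head-to-head, 6–1.

D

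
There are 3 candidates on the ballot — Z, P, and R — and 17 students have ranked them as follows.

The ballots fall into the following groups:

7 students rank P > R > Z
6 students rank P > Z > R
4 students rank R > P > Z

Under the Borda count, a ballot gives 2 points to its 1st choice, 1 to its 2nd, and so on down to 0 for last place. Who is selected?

Borda scores:
  Z: 7·0 + 6·1 + 4·0 = 6
  P: 7·2 + 6·2 + 4·1 = 30
  R: 7·1 + 6·0 + 4·2 = 15
P has the highest total.

P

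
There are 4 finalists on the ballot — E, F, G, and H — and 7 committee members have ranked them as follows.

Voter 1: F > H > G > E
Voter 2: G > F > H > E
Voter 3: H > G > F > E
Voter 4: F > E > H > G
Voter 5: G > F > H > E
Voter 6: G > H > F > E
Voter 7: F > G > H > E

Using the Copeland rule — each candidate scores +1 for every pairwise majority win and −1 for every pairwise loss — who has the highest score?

Pairwise results:
  E vs F: F wins 7–0.
  E vs G: G wins 6–1.
  E vs H: H wins 6–1.
  F vs G: G wins 4–3.
  F vs H: F wins 5–2.
  G vs H: G wins 4–3.
Copeland scores (wins − losses):
  E: 0 − 3 = -3
  F: 2 − 1 = 1
  G: 3 − 0 = 3
  H: 1 − 2 = -1
G has the best Copeland score.

G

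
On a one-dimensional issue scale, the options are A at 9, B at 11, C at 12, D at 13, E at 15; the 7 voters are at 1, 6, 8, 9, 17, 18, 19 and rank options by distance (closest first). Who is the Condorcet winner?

A

With single-peaked preferences on a line, the Condorcet winner is the candidate closest to the median voter.
The median voter (position 9) is closest to A at 9.
Check: A vs D — voters closer to A: 4 of 7.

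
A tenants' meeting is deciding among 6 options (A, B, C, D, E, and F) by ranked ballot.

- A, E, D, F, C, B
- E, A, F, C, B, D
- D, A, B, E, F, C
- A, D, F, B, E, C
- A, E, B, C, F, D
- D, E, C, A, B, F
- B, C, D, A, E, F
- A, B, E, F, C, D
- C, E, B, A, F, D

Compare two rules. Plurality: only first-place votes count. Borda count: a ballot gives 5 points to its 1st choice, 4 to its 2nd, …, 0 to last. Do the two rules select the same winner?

Plurality first-place counts: A 4, B 1, C 1, D 2, E 1, F 0 → A.
Borda totals: A 34, B 22, C 18, D 20, E 28, F 13 → A.
The two rules agree on A.

Yes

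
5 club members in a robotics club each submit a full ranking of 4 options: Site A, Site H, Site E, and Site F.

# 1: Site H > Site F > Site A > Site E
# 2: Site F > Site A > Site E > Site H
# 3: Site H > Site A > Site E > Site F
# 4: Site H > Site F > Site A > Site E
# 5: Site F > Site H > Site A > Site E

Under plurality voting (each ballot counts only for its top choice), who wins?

First-place vote totals:
  Site A: 0
  Site H: 3
  Site E: 0
  Site F: 2
Site H has the most first-place votes.

Site H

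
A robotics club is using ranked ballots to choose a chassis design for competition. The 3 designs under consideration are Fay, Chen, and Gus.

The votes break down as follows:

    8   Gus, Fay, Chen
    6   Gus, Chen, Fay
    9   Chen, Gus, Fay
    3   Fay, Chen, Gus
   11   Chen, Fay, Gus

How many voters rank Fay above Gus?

Ballots ranking Fay above Gus: 3+11 = 14.
Ballots ranking Gus above Fay: 8+6+9 = 23.
So 14 of 37 voters prefer Fay to Gus.

14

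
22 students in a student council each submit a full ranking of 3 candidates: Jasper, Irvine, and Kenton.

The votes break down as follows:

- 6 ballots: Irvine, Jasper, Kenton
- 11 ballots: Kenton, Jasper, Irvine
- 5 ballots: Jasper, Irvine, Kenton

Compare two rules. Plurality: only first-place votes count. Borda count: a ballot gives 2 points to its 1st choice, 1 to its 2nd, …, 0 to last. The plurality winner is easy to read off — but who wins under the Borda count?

Jasper

Plurality first-place counts: Jasper 5, Irvine 6, Kenton 11 → Kenton.
Borda totals: Jasper 27, Irvine 17, Kenton 22 → Jasper.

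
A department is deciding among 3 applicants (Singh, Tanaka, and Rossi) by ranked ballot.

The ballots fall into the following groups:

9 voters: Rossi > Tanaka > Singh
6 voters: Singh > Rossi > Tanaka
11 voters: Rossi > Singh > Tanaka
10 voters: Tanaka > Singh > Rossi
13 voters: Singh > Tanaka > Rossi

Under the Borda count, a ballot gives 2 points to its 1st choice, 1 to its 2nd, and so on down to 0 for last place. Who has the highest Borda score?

Borda scores:
  Singh: 9·0 + 6·2 + 11·1 + 10·1 + 13·2 = 59
  Tanaka: 9·1 + 6·0 + 11·0 + 10·2 + 13·1 = 42
  Rossi: 9·2 + 6·1 + 11·2 + 10·0 + 13·0 = 46
Singh has the highest total.

Singh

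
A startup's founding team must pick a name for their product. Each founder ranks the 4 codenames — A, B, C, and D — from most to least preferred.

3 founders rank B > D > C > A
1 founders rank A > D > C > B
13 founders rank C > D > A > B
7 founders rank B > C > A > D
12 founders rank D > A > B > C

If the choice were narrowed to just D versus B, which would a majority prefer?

Ballots ranking D above B: 1+13+12 = 26.
Ballots ranking B above D: 3+7 = 10.
D wins the head-to-head, 26–10.

D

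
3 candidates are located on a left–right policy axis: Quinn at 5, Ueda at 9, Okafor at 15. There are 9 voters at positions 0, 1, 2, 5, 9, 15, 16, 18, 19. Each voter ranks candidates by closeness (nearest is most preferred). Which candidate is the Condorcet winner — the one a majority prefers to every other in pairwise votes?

With single-peaked preferences on a line, the Condorcet winner is the candidate closest to the median voter.
The median voter (position 9) is closest to Ueda at 9.
Check: Ueda vs Quinn — voters closer to Ueda: 5 of 9.

Ueda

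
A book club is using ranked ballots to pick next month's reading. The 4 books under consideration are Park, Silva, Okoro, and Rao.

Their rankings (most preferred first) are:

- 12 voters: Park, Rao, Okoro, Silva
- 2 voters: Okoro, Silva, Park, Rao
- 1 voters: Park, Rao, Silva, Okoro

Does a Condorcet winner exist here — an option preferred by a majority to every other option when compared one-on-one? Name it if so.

Head-to-head results (15 voters total):
Park vs Silva: Park wins 13–2.
Park vs Okoro: Park wins 13–2.
Park vs Rao: Park wins 15–0.
Silva vs Okoro: Okoro wins 14–1.
Silva vs Rao: Rao wins 13–2.
Okoro vs Rao: Rao wins 13–2.
Park beats each rival — Silva (13–2), Okoro (13–2), Rao (15–0) — so Park is the Condorcet winner.

Park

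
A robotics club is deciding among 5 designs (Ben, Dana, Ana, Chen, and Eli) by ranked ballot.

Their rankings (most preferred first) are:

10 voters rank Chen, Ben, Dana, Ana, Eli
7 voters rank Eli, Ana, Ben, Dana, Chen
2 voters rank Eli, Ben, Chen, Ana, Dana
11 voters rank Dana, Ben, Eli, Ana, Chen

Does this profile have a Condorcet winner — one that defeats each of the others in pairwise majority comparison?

Yes

Head-to-head results (30 voters total):
Ben vs Dana: Ben wins 19–11.
Ben vs Ana: Ben wins 23–7.
Ben vs Chen: Ben wins 20–10.
Ben vs Eli: Ben wins 21–9.
Dana vs Ana: Dana wins 21–9.
Dana vs Chen: Dana wins 18–12.
Dana vs Eli: Dana wins 21–9.
Ana vs Chen: Ana wins 18–12.
Ana vs Eli: Eli wins 20–10.
Chen vs Eli: Eli wins 20–10.
Ben beats each rival — Dana (19–11), Ana (23–7), Chen (20–10), Eli (21–9) — so Ben is the Condorcet winner.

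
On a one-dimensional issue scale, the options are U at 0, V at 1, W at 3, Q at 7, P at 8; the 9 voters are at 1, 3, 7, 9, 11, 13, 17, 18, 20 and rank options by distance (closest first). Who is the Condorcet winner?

With single-peaked preferences on a line, the Condorcet winner is the candidate closest to the median voter.
The median voter (position 11) is closest to P at 8.
Check: P vs V — voters closer to P: 7 of 9.

P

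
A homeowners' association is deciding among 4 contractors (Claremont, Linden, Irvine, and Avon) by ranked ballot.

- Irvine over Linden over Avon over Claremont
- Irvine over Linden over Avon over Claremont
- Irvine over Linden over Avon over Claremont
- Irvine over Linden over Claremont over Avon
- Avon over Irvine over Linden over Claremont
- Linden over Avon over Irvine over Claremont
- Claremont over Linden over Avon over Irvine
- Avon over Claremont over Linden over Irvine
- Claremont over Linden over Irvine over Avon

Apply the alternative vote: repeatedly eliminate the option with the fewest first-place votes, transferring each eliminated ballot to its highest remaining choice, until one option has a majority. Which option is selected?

Irvine

Round 1: Irvine 4, Claremont 2, Avon 2, Linden 1. Linden has the fewest and is eliminated.
Round 2: Irvine 4, Avon 3, Claremont 2. Claremont has the fewest and is eliminated.
Round 3: Irvine 5, Avon 4. Irvine has a majority.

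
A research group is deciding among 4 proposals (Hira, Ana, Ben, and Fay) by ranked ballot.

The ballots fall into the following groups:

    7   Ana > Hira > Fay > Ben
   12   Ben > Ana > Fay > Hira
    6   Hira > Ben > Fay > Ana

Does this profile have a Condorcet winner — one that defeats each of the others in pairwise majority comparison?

Head-to-head results (25 voters total):
Hira vs Ana: Ana wins 19–6.
Hira vs Ben: Hira wins 13–12.
Hira vs Fay: Hira wins 13–12.
Ana vs Ben: Ben wins 18–7.
Ana vs Fay: Ana wins 19–6.
Ben vs Fay: Ben wins 18–7.
No candidate beats all others: Hira beats Ben beats Ana beats Hira, a majority cycle.

No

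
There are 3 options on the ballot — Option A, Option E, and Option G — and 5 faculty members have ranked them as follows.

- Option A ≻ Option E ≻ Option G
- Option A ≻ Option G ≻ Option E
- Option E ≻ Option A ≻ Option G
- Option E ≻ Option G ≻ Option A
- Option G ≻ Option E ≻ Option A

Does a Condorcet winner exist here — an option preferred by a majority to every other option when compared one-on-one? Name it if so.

Option E

Head-to-head results (5 voters total):
Option A vs Option E: Option E wins 3–2.
Option A vs Option G: Option A wins 3–2.
Option E vs Option G: Option E wins 3–2.
Option E beats each rival — Option A (3–2), Option G (3–2) — so Option E is the Condorcet winner.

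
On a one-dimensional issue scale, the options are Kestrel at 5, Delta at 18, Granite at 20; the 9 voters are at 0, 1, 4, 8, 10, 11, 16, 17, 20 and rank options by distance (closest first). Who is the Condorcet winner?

With single-peaked preferences on a line, the Condorcet winner is the candidate closest to the median voter.
The median voter (position 10) is closest to Kestrel at 5.
Check: Kestrel vs Delta — voters closer to Kestrel: 6 of 9.

Kestrel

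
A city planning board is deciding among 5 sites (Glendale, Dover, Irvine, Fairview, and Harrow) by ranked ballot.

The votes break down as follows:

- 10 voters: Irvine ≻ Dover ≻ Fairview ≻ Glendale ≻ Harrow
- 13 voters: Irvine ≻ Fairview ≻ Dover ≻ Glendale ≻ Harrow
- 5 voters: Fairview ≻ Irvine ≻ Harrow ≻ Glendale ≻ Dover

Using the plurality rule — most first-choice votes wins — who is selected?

Irvine

First-place vote totals:
  Glendale: 0
  Dover: 0
  Irvine: 23
  Fairview: 5
  Harrow: 0
Irvine has the most first-place votes.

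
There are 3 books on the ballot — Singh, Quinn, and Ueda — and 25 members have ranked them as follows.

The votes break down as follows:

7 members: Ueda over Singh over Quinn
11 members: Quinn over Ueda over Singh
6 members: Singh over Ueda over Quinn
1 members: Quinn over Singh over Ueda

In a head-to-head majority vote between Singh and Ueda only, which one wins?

Ueda

Ballots ranking Singh above Ueda: 6+1 = 7.
Ballots ranking Ueda above Singh: 7+11 = 18.
Ueda wins the head-to-head, 18–7.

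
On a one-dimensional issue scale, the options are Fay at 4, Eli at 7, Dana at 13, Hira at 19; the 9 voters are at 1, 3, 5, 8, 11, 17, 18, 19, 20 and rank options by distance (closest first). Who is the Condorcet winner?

Dana

With single-peaked preferences on a line, the Condorcet winner is the candidate closest to the median voter.
The median voter (position 11) is closest to Dana at 13.
Check: Dana vs Hira — voters closer to Dana: 5 of 9.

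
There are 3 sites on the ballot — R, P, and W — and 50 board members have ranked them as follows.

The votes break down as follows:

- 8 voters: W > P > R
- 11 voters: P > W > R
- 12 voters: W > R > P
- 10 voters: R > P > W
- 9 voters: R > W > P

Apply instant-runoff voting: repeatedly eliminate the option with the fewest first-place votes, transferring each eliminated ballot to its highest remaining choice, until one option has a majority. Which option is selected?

Round 1: W 20, R 19, P 11. P has the fewest and is eliminated.
Round 2: W 31, R 19. W has a majority.

W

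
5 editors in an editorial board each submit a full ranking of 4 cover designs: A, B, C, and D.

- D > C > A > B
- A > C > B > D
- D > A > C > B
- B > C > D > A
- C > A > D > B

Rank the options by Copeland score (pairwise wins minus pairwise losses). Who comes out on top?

C

Pairwise results:
  A vs B: A wins 4–1.
  A vs C: C wins 3–2.
  A vs D: D wins 3–2.
  B vs C: C wins 4–1.
  B vs D: D wins 3–2.
  C vs D: C wins 3–2.
Copeland scores (wins − losses):
  A: 1 − 2 = -1
  B: 0 − 3 = -3
  C: 3 − 0 = 3
  D: 2 − 1 = 1
C has the best Copeland score.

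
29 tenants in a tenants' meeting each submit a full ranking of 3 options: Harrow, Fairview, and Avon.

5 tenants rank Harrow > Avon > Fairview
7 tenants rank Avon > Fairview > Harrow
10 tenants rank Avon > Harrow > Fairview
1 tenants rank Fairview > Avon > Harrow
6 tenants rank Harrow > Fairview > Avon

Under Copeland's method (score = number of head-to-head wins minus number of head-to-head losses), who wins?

Avon

Pairwise results:
  Harrow vs Fairview: Harrow wins 21–8.
  Harrow vs Avon: Avon wins 18–11.
  Fairview vs Avon: Avon wins 22–7.
Copeland scores (wins − losses):
  Harrow: 1 − 1 = 0
  Fairview: 0 − 2 = -2
  Avon: 2 − 0 = 2
Avon has the best Copeland score.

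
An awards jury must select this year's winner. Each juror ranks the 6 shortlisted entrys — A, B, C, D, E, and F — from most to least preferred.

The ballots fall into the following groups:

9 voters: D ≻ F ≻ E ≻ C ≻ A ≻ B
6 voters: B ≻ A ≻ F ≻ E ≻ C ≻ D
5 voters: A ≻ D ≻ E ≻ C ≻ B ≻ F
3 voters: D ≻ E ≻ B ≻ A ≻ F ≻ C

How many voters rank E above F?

8

Ballots ranking E above F: 5+3 = 8.
Ballots ranking F above E: 9+6 = 15.
So 8 of 23 voters prefer E to F.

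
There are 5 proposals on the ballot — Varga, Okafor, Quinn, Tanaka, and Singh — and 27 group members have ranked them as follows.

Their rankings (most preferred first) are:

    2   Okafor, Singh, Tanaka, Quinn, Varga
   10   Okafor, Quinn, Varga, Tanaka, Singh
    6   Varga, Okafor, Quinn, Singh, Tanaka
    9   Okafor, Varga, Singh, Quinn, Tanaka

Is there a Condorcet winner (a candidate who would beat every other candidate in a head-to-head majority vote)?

Yes

Head-to-head results (27 voters total):
Varga vs Okafor: Okafor wins 21–6.
Varga vs Quinn: Varga wins 15–12.
Varga vs Tanaka: Varga wins 25–2.
Varga vs Singh: Varga wins 25–2.
Okafor vs Quinn: Okafor wins 27–0.
Okafor vs Tanaka: Okafor wins 27–0.
Okafor vs Singh: Okafor wins 27–0.
Quinn vs Tanaka: Quinn wins 25–2.
Quinn vs Singh: Quinn wins 16–11.
Tanaka vs Singh: Singh wins 17–10.
Okafor beats each rival — Varga (21–6), Quinn (27–0), Tanaka (27–0), Singh (27–0) — so Okafor is the Condorcet winner.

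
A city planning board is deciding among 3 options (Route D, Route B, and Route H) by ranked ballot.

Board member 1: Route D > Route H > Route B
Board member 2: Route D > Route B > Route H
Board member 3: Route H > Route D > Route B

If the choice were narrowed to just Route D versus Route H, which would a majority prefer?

Ballots ranking Route D above Route H: 2.
Ballots ranking Route H above Route D: 1.
Route D wins the head-to-head, 2–1.

Route D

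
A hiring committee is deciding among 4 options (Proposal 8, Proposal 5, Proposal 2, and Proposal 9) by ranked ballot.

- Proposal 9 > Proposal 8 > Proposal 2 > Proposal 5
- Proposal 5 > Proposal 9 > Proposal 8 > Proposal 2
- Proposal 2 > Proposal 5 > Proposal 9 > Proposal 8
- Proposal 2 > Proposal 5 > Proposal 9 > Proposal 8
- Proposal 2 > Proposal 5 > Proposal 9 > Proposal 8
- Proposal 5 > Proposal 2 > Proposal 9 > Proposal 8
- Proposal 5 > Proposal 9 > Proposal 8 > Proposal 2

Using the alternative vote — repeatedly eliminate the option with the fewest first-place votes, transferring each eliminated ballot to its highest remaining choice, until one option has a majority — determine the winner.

Proposal 2

Round 1: Proposal 5 3, Proposal 2 3, Proposal 9 1, Proposal 8 0. Proposal 8 has the fewest and is eliminated.
Round 2: Proposal 5 3, Proposal 2 3, Proposal 9 1. Proposal 9 has the fewest and is eliminated.
Round 3: Proposal 2 4, Proposal 5 3. Proposal 2 has a majority.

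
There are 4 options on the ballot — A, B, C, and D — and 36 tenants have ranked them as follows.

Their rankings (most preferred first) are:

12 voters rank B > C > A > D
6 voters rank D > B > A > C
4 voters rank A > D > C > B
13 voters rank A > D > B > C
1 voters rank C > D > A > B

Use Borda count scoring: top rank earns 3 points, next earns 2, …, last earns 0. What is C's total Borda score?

Borda scores:
  A: 12·1 + 6·1 + 4·3 + 13·3 + 1 = 70
  B: 12·3 + 6·2 + 4·0 + 13·1 + 0 = 61
  C: 12·2 + 6·0 + 4·1 + 13·0 + 3 = 31
  D: 12·0 + 6·3 + 4·2 + 13·2 + 2 = 54

31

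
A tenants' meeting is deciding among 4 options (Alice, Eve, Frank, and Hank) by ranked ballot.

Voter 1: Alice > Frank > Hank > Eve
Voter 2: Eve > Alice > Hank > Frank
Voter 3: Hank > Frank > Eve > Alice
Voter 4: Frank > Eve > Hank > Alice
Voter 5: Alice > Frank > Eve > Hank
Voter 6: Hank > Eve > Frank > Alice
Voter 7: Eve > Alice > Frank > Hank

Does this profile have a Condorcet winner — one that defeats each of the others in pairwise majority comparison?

No

Head-to-head results (7 voters total):
Alice vs Eve: Eve wins 5–2.
Alice vs Frank: Alice wins 4–3.
Alice vs Hank: Alice wins 4–3.
Eve vs Frank: Frank wins 4–3.
Eve vs Hank: Eve wins 4–3.
Frank vs Hank: Frank wins 4–3.
No candidate beats all others: Alice beats Frank beats Eve beats Alice, a majority cycle.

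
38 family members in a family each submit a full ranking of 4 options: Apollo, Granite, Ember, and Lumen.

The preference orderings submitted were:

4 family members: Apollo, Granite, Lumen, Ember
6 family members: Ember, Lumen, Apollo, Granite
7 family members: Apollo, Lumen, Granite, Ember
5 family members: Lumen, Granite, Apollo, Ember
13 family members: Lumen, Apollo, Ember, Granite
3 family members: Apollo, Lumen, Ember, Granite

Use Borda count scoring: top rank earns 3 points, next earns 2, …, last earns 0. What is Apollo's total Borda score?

Borda scores:
  Apollo: 4·3 + 6·1 + 7·3 + 5·1 + 13·2 + 3·3 = 79
  Granite: 4·2 + 6·0 + 7·1 + 5·2 + 13·0 + 3·0 = 25
  Ember: 4·0 + 6·3 + 7·0 + 5·0 + 13·1 + 3·1 = 34
  Lumen: 4·1 + 6·2 + 7·2 + 5·3 + 13·3 + 3·2 = 90

79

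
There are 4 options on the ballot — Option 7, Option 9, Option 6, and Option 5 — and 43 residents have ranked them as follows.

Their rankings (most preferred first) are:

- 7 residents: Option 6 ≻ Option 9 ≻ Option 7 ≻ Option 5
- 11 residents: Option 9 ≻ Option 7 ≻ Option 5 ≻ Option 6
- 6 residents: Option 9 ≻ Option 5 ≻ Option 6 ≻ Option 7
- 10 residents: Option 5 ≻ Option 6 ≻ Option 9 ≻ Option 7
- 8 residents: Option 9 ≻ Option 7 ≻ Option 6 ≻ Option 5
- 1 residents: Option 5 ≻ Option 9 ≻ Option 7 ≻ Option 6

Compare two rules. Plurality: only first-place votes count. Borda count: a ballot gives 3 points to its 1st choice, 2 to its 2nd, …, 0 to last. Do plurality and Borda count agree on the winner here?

Yes

Plurality first-place counts: Option 7 0, Option 9 25, Option 6 7, Option 5 11 → Option 9.
Borda totals: Option 7 46, Option 9 101, Option 6 55, Option 5 56 → Option 9.
The two rules agree on Option 9.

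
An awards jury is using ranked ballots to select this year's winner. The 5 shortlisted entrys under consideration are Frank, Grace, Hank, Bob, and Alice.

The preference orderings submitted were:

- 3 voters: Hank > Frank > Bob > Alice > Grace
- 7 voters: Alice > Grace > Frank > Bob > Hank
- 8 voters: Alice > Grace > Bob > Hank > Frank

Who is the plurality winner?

Alice

First-place vote totals:
  Frank: 0
  Grace: 0
  Hank: 3
  Bob: 0
  Alice: 15
Alice has the most first-place votes.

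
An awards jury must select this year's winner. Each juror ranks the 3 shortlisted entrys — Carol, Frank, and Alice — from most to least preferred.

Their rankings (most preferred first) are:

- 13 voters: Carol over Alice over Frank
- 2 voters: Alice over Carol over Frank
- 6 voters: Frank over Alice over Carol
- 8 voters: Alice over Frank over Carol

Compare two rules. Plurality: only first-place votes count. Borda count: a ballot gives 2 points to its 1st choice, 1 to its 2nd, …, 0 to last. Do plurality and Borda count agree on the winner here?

No

Plurality first-place counts: Carol 13, Frank 6, Alice 10 → Carol.
Borda totals: Carol 28, Frank 20, Alice 39 → Alice.
The two rules disagree: plurality picks Carol, Borda picks Alice.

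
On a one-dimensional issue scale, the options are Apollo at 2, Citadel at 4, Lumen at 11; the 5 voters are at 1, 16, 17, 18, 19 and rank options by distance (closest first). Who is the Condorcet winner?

Lumen

With single-peaked preferences on a line, the Condorcet winner is the candidate closest to the median voter.
The median voter (position 17) is closest to Lumen at 11.
Check: Lumen vs Citadel — voters closer to Lumen: 4 of 5.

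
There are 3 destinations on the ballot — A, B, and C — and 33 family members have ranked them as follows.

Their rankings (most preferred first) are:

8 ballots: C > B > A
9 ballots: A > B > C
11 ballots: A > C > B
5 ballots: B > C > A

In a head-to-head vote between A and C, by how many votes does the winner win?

7

Ballots ranking A above C: 9+11 = 20.
Ballots ranking C above A: 8+5 = 13.
A wins 20–13, a margin of 7.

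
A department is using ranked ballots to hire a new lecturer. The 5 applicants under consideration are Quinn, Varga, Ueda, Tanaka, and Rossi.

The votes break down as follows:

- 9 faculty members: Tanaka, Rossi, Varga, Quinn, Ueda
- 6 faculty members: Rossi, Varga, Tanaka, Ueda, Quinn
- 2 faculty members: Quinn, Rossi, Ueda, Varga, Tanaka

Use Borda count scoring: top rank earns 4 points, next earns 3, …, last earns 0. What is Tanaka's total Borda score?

Borda scores:
  Quinn: 9·1 + 6·0 + 2·4 = 17
  Varga: 9·2 + 6·3 + 2·1 = 38
  Ueda: 9·0 + 6·1 + 2·2 = 10
  Tanaka: 9·4 + 6·2 + 2·0 = 48
  Rossi: 9·3 + 6·4 + 2·3 = 57

48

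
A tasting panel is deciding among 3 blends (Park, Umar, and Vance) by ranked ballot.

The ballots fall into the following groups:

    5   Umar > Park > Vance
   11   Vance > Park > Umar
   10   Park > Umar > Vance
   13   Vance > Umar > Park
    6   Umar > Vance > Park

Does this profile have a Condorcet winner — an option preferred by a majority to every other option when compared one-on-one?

Yes

Head-to-head results (45 voters total):
Park vs Umar: Umar wins 24–21.
Park vs Vance: Vance wins 30–15.
Umar vs Vance: Vance wins 24–21.
Vance beats each rival — Park (30–15), Umar (24–21) — so Vance is the Condorcet winner.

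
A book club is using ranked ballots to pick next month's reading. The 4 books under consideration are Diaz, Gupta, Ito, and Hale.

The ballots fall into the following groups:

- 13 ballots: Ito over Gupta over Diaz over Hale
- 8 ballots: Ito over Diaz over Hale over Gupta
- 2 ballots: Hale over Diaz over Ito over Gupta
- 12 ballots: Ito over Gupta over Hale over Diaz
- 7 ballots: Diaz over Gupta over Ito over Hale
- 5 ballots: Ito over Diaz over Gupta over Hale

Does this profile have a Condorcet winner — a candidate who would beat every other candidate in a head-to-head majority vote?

Head-to-head results (47 voters total):
Diaz vs Gupta: Gupta wins 25–22.
Diaz vs Ito: Ito wins 38–9.
Diaz vs Hale: Diaz wins 33–14.
Gupta vs Ito: Ito wins 40–7.
Gupta vs Hale: Gupta wins 37–10.
Ito vs Hale: Ito wins 45–2.
Ito beats each rival — Diaz (38–9), Gupta (40–7), Hale (45–2) — so Ito is the Condorcet winner.

Yes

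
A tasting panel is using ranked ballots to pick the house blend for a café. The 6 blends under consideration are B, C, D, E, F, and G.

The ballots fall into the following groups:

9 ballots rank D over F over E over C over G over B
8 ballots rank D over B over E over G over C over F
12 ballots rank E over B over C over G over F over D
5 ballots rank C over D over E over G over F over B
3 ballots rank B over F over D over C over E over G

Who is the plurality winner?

First-place vote totals:
  B: 3
  C: 5
  D: 17
  E: 12
  F: 0
  G: 0
D has the most first-place votes.

D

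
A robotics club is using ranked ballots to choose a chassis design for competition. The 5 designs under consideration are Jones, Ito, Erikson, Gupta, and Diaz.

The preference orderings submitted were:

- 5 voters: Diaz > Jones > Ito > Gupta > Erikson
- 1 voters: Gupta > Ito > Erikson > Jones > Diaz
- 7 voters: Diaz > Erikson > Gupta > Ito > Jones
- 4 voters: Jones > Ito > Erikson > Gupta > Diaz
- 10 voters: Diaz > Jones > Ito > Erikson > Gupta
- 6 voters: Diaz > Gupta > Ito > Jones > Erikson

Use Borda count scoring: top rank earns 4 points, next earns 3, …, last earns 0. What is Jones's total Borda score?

Borda scores:
  Jones: 5·3 + 1 + 7·0 + 4·4 + 10·3 + 6·1 = 68
  Ito: 5·2 + 3 + 7·1 + 4·3 + 10·2 + 6·2 = 64
  Erikson: 5·0 + 2 + 7·3 + 4·2 + 10·1 + 6·0 = 41
  Gupta: 5·1 + 4 + 7·2 + 4·1 + 10·0 + 6·3 = 45
  Diaz: 5·4 + 0 + 7·4 + 4·0 + 10·4 + 6·4 = 112

68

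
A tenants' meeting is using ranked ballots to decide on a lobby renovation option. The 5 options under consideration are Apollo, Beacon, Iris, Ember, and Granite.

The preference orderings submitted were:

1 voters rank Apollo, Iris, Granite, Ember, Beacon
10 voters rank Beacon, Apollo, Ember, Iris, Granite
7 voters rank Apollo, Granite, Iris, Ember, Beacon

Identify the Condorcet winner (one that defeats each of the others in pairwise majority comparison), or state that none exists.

Head-to-head results (18 voters total):
Apollo vs Beacon: Beacon wins 10–8.
Apollo vs Iris: Apollo wins 18–0.
Apollo vs Ember: Apollo wins 18–0.
Apollo vs Granite: Apollo wins 18–0.
Beacon vs Iris: Beacon wins 10–8.
Beacon vs Ember: Beacon wins 10–8.
Beacon vs Granite: Beacon wins 10–8.
Iris vs Ember: Ember wins 10–8.
Iris vs Granite: Iris wins 11–7.
Ember vs Granite: Ember wins 10–8.
Beacon beats each rival — Apollo (10–8), Iris (10–8), Ember (10–8), Granite (10–8) — so Beacon is the Condorcet winner.

Beacon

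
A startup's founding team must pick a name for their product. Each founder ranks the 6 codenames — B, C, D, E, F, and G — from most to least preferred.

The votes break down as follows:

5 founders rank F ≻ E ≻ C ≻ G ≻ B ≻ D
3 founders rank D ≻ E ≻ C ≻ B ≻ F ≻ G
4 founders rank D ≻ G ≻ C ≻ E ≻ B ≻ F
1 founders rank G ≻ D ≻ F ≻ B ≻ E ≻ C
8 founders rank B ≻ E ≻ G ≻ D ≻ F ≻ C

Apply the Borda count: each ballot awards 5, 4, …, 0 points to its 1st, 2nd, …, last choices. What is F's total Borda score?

Borda scores:
  B: 5·1 + 3·2 + 4·1 + 2 + 8·5 = 57
  C: 5·3 + 3·3 + 4·3 + 0 + 8·0 = 36
  D: 5·0 + 3·5 + 4·5 + 4 + 8·2 = 55
  E: 5·4 + 3·4 + 4·2 + 1 + 8·4 = 73
  F: 5·5 + 3·1 + 4·0 + 3 + 8·1 = 39
  G: 5·2 + 3·0 + 4·4 + 5 + 8·3 = 55

39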